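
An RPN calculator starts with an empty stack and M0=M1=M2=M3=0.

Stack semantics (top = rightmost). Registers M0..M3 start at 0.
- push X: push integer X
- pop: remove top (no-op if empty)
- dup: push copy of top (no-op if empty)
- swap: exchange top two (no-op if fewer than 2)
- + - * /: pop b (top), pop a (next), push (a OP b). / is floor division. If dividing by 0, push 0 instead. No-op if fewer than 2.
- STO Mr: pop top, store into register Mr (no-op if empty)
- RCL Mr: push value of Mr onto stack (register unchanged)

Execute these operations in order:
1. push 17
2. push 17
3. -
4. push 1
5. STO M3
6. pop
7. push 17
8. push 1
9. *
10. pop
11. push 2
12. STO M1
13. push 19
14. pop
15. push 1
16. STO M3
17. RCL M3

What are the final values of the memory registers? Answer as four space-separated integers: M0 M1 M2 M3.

After op 1 (push 17): stack=[17] mem=[0,0,0,0]
After op 2 (push 17): stack=[17,17] mem=[0,0,0,0]
After op 3 (-): stack=[0] mem=[0,0,0,0]
After op 4 (push 1): stack=[0,1] mem=[0,0,0,0]
After op 5 (STO M3): stack=[0] mem=[0,0,0,1]
After op 6 (pop): stack=[empty] mem=[0,0,0,1]
After op 7 (push 17): stack=[17] mem=[0,0,0,1]
After op 8 (push 1): stack=[17,1] mem=[0,0,0,1]
After op 9 (*): stack=[17] mem=[0,0,0,1]
After op 10 (pop): stack=[empty] mem=[0,0,0,1]
After op 11 (push 2): stack=[2] mem=[0,0,0,1]
After op 12 (STO M1): stack=[empty] mem=[0,2,0,1]
After op 13 (push 19): stack=[19] mem=[0,2,0,1]
After op 14 (pop): stack=[empty] mem=[0,2,0,1]
After op 15 (push 1): stack=[1] mem=[0,2,0,1]
After op 16 (STO M3): stack=[empty] mem=[0,2,0,1]
After op 17 (RCL M3): stack=[1] mem=[0,2,0,1]

Answer: 0 2 0 1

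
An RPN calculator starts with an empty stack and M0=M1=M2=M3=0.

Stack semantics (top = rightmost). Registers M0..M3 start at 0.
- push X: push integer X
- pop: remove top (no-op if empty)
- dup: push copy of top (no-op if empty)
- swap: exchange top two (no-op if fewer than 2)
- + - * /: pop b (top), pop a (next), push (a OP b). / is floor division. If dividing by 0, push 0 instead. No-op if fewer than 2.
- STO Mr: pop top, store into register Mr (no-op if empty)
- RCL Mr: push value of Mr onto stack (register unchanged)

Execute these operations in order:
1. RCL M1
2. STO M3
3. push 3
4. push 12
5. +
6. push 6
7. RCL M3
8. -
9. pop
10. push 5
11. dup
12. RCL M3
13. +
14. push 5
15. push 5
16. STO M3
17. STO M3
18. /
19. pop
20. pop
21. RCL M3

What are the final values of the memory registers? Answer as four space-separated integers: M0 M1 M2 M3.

After op 1 (RCL M1): stack=[0] mem=[0,0,0,0]
After op 2 (STO M3): stack=[empty] mem=[0,0,0,0]
After op 3 (push 3): stack=[3] mem=[0,0,0,0]
After op 4 (push 12): stack=[3,12] mem=[0,0,0,0]
After op 5 (+): stack=[15] mem=[0,0,0,0]
After op 6 (push 6): stack=[15,6] mem=[0,0,0,0]
After op 7 (RCL M3): stack=[15,6,0] mem=[0,0,0,0]
After op 8 (-): stack=[15,6] mem=[0,0,0,0]
After op 9 (pop): stack=[15] mem=[0,0,0,0]
After op 10 (push 5): stack=[15,5] mem=[0,0,0,0]
After op 11 (dup): stack=[15,5,5] mem=[0,0,0,0]
After op 12 (RCL M3): stack=[15,5,5,0] mem=[0,0,0,0]
After op 13 (+): stack=[15,5,5] mem=[0,0,0,0]
After op 14 (push 5): stack=[15,5,5,5] mem=[0,0,0,0]
After op 15 (push 5): stack=[15,5,5,5,5] mem=[0,0,0,0]
After op 16 (STO M3): stack=[15,5,5,5] mem=[0,0,0,5]
After op 17 (STO M3): stack=[15,5,5] mem=[0,0,0,5]
After op 18 (/): stack=[15,1] mem=[0,0,0,5]
After op 19 (pop): stack=[15] mem=[0,0,0,5]
After op 20 (pop): stack=[empty] mem=[0,0,0,5]
After op 21 (RCL M3): stack=[5] mem=[0,0,0,5]

Answer: 0 0 0 5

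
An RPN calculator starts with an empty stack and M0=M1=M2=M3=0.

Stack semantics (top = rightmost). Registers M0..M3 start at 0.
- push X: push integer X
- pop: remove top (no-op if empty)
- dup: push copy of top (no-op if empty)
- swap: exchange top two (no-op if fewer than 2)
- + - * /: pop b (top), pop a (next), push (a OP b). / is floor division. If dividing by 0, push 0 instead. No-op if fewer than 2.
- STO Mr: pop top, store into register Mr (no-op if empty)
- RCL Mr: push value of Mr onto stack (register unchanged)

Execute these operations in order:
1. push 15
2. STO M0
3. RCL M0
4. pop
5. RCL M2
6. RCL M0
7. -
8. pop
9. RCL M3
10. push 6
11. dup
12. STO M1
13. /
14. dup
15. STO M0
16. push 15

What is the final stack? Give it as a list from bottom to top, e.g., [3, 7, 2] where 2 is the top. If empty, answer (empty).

Answer: [0, 15]

Derivation:
After op 1 (push 15): stack=[15] mem=[0,0,0,0]
After op 2 (STO M0): stack=[empty] mem=[15,0,0,0]
After op 3 (RCL M0): stack=[15] mem=[15,0,0,0]
After op 4 (pop): stack=[empty] mem=[15,0,0,0]
After op 5 (RCL M2): stack=[0] mem=[15,0,0,0]
After op 6 (RCL M0): stack=[0,15] mem=[15,0,0,0]
After op 7 (-): stack=[-15] mem=[15,0,0,0]
After op 8 (pop): stack=[empty] mem=[15,0,0,0]
After op 9 (RCL M3): stack=[0] mem=[15,0,0,0]
After op 10 (push 6): stack=[0,6] mem=[15,0,0,0]
After op 11 (dup): stack=[0,6,6] mem=[15,0,0,0]
After op 12 (STO M1): stack=[0,6] mem=[15,6,0,0]
After op 13 (/): stack=[0] mem=[15,6,0,0]
After op 14 (dup): stack=[0,0] mem=[15,6,0,0]
After op 15 (STO M0): stack=[0] mem=[0,6,0,0]
After op 16 (push 15): stack=[0,15] mem=[0,6,0,0]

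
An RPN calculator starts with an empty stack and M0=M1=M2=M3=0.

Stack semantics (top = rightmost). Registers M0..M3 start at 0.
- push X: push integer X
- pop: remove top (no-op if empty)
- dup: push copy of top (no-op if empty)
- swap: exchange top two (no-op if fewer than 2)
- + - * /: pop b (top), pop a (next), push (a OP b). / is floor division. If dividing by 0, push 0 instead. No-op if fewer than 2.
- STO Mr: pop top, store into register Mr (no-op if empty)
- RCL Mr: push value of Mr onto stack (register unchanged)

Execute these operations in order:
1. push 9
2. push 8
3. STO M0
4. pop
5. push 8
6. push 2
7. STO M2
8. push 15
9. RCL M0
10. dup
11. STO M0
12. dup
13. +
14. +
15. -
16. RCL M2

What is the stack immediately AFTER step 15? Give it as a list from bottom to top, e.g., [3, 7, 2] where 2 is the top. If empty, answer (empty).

After op 1 (push 9): stack=[9] mem=[0,0,0,0]
After op 2 (push 8): stack=[9,8] mem=[0,0,0,0]
After op 3 (STO M0): stack=[9] mem=[8,0,0,0]
After op 4 (pop): stack=[empty] mem=[8,0,0,0]
After op 5 (push 8): stack=[8] mem=[8,0,0,0]
After op 6 (push 2): stack=[8,2] mem=[8,0,0,0]
After op 7 (STO M2): stack=[8] mem=[8,0,2,0]
After op 8 (push 15): stack=[8,15] mem=[8,0,2,0]
After op 9 (RCL M0): stack=[8,15,8] mem=[8,0,2,0]
After op 10 (dup): stack=[8,15,8,8] mem=[8,0,2,0]
After op 11 (STO M0): stack=[8,15,8] mem=[8,0,2,0]
After op 12 (dup): stack=[8,15,8,8] mem=[8,0,2,0]
After op 13 (+): stack=[8,15,16] mem=[8,0,2,0]
After op 14 (+): stack=[8,31] mem=[8,0,2,0]
After op 15 (-): stack=[-23] mem=[8,0,2,0]

[-23]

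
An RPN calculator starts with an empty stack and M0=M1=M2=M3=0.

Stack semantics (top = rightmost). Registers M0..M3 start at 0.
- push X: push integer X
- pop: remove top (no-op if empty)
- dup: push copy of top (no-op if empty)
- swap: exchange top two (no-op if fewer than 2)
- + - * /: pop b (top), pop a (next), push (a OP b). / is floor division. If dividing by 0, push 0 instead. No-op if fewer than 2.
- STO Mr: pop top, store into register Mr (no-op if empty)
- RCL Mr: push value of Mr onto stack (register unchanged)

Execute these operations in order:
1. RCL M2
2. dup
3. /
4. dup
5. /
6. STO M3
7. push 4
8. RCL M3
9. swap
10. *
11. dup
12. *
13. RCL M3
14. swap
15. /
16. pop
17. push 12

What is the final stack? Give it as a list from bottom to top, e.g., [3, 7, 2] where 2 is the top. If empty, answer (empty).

After op 1 (RCL M2): stack=[0] mem=[0,0,0,0]
After op 2 (dup): stack=[0,0] mem=[0,0,0,0]
After op 3 (/): stack=[0] mem=[0,0,0,0]
After op 4 (dup): stack=[0,0] mem=[0,0,0,0]
After op 5 (/): stack=[0] mem=[0,0,0,0]
After op 6 (STO M3): stack=[empty] mem=[0,0,0,0]
After op 7 (push 4): stack=[4] mem=[0,0,0,0]
After op 8 (RCL M3): stack=[4,0] mem=[0,0,0,0]
After op 9 (swap): stack=[0,4] mem=[0,0,0,0]
After op 10 (*): stack=[0] mem=[0,0,0,0]
After op 11 (dup): stack=[0,0] mem=[0,0,0,0]
After op 12 (*): stack=[0] mem=[0,0,0,0]
After op 13 (RCL M3): stack=[0,0] mem=[0,0,0,0]
After op 14 (swap): stack=[0,0] mem=[0,0,0,0]
After op 15 (/): stack=[0] mem=[0,0,0,0]
After op 16 (pop): stack=[empty] mem=[0,0,0,0]
After op 17 (push 12): stack=[12] mem=[0,0,0,0]

Answer: [12]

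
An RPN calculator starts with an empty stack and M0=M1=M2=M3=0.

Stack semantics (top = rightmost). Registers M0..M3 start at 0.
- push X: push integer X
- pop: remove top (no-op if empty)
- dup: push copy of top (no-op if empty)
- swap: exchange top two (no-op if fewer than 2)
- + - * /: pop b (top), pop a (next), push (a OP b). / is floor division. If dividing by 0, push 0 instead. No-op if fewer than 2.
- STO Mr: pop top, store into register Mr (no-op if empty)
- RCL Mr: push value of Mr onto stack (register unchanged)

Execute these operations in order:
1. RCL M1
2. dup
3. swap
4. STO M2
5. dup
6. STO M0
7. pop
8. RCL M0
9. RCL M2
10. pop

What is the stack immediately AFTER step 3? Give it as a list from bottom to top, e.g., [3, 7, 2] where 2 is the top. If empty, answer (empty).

After op 1 (RCL M1): stack=[0] mem=[0,0,0,0]
After op 2 (dup): stack=[0,0] mem=[0,0,0,0]
After op 3 (swap): stack=[0,0] mem=[0,0,0,0]

[0, 0]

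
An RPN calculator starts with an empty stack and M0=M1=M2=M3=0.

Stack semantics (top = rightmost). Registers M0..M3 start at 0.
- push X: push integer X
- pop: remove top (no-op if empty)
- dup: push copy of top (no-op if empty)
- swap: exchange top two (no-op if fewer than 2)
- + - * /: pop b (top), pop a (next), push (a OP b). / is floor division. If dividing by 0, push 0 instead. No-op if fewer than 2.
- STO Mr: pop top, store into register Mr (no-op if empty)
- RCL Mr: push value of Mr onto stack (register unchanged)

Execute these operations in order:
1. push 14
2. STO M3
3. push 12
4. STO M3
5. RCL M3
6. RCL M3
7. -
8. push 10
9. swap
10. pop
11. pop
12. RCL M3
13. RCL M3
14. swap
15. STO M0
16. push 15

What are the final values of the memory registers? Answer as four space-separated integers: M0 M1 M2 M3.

After op 1 (push 14): stack=[14] mem=[0,0,0,0]
After op 2 (STO M3): stack=[empty] mem=[0,0,0,14]
After op 3 (push 12): stack=[12] mem=[0,0,0,14]
After op 4 (STO M3): stack=[empty] mem=[0,0,0,12]
After op 5 (RCL M3): stack=[12] mem=[0,0,0,12]
After op 6 (RCL M3): stack=[12,12] mem=[0,0,0,12]
After op 7 (-): stack=[0] mem=[0,0,0,12]
After op 8 (push 10): stack=[0,10] mem=[0,0,0,12]
After op 9 (swap): stack=[10,0] mem=[0,0,0,12]
After op 10 (pop): stack=[10] mem=[0,0,0,12]
After op 11 (pop): stack=[empty] mem=[0,0,0,12]
After op 12 (RCL M3): stack=[12] mem=[0,0,0,12]
After op 13 (RCL M3): stack=[12,12] mem=[0,0,0,12]
After op 14 (swap): stack=[12,12] mem=[0,0,0,12]
After op 15 (STO M0): stack=[12] mem=[12,0,0,12]
After op 16 (push 15): stack=[12,15] mem=[12,0,0,12]

Answer: 12 0 0 12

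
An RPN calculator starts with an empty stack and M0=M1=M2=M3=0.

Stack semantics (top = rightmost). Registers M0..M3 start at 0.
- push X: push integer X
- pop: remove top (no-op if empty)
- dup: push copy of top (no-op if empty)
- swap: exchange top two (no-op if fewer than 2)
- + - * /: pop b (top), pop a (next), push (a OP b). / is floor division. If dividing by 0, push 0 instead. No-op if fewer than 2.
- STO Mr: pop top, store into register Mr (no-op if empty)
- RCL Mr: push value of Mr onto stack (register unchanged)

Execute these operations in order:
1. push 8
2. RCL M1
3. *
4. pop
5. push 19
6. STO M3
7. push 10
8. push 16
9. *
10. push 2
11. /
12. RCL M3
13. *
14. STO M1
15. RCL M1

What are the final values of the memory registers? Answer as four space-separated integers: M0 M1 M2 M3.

After op 1 (push 8): stack=[8] mem=[0,0,0,0]
After op 2 (RCL M1): stack=[8,0] mem=[0,0,0,0]
After op 3 (*): stack=[0] mem=[0,0,0,0]
After op 4 (pop): stack=[empty] mem=[0,0,0,0]
After op 5 (push 19): stack=[19] mem=[0,0,0,0]
After op 6 (STO M3): stack=[empty] mem=[0,0,0,19]
After op 7 (push 10): stack=[10] mem=[0,0,0,19]
After op 8 (push 16): stack=[10,16] mem=[0,0,0,19]
After op 9 (*): stack=[160] mem=[0,0,0,19]
After op 10 (push 2): stack=[160,2] mem=[0,0,0,19]
After op 11 (/): stack=[80] mem=[0,0,0,19]
After op 12 (RCL M3): stack=[80,19] mem=[0,0,0,19]
After op 13 (*): stack=[1520] mem=[0,0,0,19]
After op 14 (STO M1): stack=[empty] mem=[0,1520,0,19]
After op 15 (RCL M1): stack=[1520] mem=[0,1520,0,19]

Answer: 0 1520 0 19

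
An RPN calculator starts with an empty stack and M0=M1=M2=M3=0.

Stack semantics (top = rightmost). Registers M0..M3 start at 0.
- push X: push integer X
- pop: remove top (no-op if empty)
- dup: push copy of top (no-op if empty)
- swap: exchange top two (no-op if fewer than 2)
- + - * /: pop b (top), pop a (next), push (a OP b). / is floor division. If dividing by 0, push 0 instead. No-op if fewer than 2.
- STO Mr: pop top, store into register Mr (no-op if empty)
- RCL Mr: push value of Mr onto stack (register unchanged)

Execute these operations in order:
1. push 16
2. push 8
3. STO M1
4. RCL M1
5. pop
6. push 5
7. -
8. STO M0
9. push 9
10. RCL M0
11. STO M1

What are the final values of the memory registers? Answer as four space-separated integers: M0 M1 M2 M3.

Answer: 11 11 0 0

Derivation:
After op 1 (push 16): stack=[16] mem=[0,0,0,0]
After op 2 (push 8): stack=[16,8] mem=[0,0,0,0]
After op 3 (STO M1): stack=[16] mem=[0,8,0,0]
After op 4 (RCL M1): stack=[16,8] mem=[0,8,0,0]
After op 5 (pop): stack=[16] mem=[0,8,0,0]
After op 6 (push 5): stack=[16,5] mem=[0,8,0,0]
After op 7 (-): stack=[11] mem=[0,8,0,0]
After op 8 (STO M0): stack=[empty] mem=[11,8,0,0]
After op 9 (push 9): stack=[9] mem=[11,8,0,0]
After op 10 (RCL M0): stack=[9,11] mem=[11,8,0,0]
After op 11 (STO M1): stack=[9] mem=[11,11,0,0]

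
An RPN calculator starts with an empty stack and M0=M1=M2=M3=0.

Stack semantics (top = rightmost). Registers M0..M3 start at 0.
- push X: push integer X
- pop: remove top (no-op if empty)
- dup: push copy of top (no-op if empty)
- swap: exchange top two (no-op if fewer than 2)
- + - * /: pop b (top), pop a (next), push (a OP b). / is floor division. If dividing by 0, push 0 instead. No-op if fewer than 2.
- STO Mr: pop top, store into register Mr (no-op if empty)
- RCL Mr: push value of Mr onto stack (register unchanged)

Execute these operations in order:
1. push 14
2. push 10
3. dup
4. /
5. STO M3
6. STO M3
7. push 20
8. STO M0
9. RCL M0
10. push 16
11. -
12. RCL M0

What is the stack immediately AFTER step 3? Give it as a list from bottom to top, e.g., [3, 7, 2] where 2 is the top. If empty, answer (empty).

After op 1 (push 14): stack=[14] mem=[0,0,0,0]
After op 2 (push 10): stack=[14,10] mem=[0,0,0,0]
After op 3 (dup): stack=[14,10,10] mem=[0,0,0,0]

[14, 10, 10]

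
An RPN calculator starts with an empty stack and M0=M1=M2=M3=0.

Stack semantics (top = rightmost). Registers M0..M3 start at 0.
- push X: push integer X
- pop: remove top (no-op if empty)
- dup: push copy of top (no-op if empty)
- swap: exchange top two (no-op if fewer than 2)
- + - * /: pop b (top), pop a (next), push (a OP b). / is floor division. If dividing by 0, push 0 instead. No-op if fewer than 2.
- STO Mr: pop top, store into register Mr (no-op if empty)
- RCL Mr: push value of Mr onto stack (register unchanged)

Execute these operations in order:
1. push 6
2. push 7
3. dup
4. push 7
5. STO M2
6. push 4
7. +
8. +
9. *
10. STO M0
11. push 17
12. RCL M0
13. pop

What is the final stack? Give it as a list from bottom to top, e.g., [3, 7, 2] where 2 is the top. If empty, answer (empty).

Answer: [17]

Derivation:
After op 1 (push 6): stack=[6] mem=[0,0,0,0]
After op 2 (push 7): stack=[6,7] mem=[0,0,0,0]
After op 3 (dup): stack=[6,7,7] mem=[0,0,0,0]
After op 4 (push 7): stack=[6,7,7,7] mem=[0,0,0,0]
After op 5 (STO M2): stack=[6,7,7] mem=[0,0,7,0]
After op 6 (push 4): stack=[6,7,7,4] mem=[0,0,7,0]
After op 7 (+): stack=[6,7,11] mem=[0,0,7,0]
After op 8 (+): stack=[6,18] mem=[0,0,7,0]
After op 9 (*): stack=[108] mem=[0,0,7,0]
After op 10 (STO M0): stack=[empty] mem=[108,0,7,0]
After op 11 (push 17): stack=[17] mem=[108,0,7,0]
After op 12 (RCL M0): stack=[17,108] mem=[108,0,7,0]
After op 13 (pop): stack=[17] mem=[108,0,7,0]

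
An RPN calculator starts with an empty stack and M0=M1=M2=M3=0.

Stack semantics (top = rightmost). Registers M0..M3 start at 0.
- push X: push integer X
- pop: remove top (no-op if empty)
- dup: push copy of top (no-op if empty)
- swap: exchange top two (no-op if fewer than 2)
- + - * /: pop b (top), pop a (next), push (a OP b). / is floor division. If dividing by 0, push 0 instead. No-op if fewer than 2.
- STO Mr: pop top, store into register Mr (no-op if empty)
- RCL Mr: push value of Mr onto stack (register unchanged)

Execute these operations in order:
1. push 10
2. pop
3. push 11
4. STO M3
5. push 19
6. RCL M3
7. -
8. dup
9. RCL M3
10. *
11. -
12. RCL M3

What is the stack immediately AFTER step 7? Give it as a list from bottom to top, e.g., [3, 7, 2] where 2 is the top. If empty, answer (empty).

After op 1 (push 10): stack=[10] mem=[0,0,0,0]
After op 2 (pop): stack=[empty] mem=[0,0,0,0]
After op 3 (push 11): stack=[11] mem=[0,0,0,0]
After op 4 (STO M3): stack=[empty] mem=[0,0,0,11]
After op 5 (push 19): stack=[19] mem=[0,0,0,11]
After op 6 (RCL M3): stack=[19,11] mem=[0,0,0,11]
After op 7 (-): stack=[8] mem=[0,0,0,11]

[8]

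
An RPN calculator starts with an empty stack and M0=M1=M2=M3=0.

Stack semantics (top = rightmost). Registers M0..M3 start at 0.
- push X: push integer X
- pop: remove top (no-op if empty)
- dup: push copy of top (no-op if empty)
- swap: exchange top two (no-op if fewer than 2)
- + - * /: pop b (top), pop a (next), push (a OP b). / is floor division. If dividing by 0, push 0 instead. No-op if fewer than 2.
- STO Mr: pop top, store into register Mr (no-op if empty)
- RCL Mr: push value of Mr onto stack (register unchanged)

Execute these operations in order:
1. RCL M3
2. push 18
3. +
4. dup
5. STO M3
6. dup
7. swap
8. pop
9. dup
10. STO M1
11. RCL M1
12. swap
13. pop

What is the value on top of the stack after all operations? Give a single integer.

Answer: 18

Derivation:
After op 1 (RCL M3): stack=[0] mem=[0,0,0,0]
After op 2 (push 18): stack=[0,18] mem=[0,0,0,0]
After op 3 (+): stack=[18] mem=[0,0,0,0]
After op 4 (dup): stack=[18,18] mem=[0,0,0,0]
After op 5 (STO M3): stack=[18] mem=[0,0,0,18]
After op 6 (dup): stack=[18,18] mem=[0,0,0,18]
After op 7 (swap): stack=[18,18] mem=[0,0,0,18]
After op 8 (pop): stack=[18] mem=[0,0,0,18]
After op 9 (dup): stack=[18,18] mem=[0,0,0,18]
After op 10 (STO M1): stack=[18] mem=[0,18,0,18]
After op 11 (RCL M1): stack=[18,18] mem=[0,18,0,18]
After op 12 (swap): stack=[18,18] mem=[0,18,0,18]
After op 13 (pop): stack=[18] mem=[0,18,0,18]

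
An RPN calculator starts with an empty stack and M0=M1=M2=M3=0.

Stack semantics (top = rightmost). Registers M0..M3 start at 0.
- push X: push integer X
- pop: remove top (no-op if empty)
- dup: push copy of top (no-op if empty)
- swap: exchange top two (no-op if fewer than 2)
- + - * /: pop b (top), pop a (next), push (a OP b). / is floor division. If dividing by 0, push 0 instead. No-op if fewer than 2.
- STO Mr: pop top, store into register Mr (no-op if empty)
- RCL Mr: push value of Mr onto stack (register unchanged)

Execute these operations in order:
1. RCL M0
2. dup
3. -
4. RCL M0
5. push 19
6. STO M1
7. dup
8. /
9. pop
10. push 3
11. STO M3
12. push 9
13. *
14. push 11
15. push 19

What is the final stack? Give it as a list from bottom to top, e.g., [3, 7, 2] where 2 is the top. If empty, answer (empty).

Answer: [0, 11, 19]

Derivation:
After op 1 (RCL M0): stack=[0] mem=[0,0,0,0]
After op 2 (dup): stack=[0,0] mem=[0,0,0,0]
After op 3 (-): stack=[0] mem=[0,0,0,0]
After op 4 (RCL M0): stack=[0,0] mem=[0,0,0,0]
After op 5 (push 19): stack=[0,0,19] mem=[0,0,0,0]
After op 6 (STO M1): stack=[0,0] mem=[0,19,0,0]
After op 7 (dup): stack=[0,0,0] mem=[0,19,0,0]
After op 8 (/): stack=[0,0] mem=[0,19,0,0]
After op 9 (pop): stack=[0] mem=[0,19,0,0]
After op 10 (push 3): stack=[0,3] mem=[0,19,0,0]
After op 11 (STO M3): stack=[0] mem=[0,19,0,3]
After op 12 (push 9): stack=[0,9] mem=[0,19,0,3]
After op 13 (*): stack=[0] mem=[0,19,0,3]
After op 14 (push 11): stack=[0,11] mem=[0,19,0,3]
After op 15 (push 19): stack=[0,11,19] mem=[0,19,0,3]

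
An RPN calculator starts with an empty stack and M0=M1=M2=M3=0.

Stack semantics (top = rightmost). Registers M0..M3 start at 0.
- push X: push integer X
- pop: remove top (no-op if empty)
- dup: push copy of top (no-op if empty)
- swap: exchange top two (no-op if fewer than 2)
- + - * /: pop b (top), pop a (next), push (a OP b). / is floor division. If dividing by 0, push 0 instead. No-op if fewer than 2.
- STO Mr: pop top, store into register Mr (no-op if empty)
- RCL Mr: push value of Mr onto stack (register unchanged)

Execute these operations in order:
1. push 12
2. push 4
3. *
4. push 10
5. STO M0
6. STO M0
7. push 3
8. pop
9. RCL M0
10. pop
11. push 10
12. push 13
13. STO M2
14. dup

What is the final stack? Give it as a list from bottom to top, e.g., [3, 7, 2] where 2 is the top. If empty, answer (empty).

After op 1 (push 12): stack=[12] mem=[0,0,0,0]
After op 2 (push 4): stack=[12,4] mem=[0,0,0,0]
After op 3 (*): stack=[48] mem=[0,0,0,0]
After op 4 (push 10): stack=[48,10] mem=[0,0,0,0]
After op 5 (STO M0): stack=[48] mem=[10,0,0,0]
After op 6 (STO M0): stack=[empty] mem=[48,0,0,0]
After op 7 (push 3): stack=[3] mem=[48,0,0,0]
After op 8 (pop): stack=[empty] mem=[48,0,0,0]
After op 9 (RCL M0): stack=[48] mem=[48,0,0,0]
After op 10 (pop): stack=[empty] mem=[48,0,0,0]
After op 11 (push 10): stack=[10] mem=[48,0,0,0]
After op 12 (push 13): stack=[10,13] mem=[48,0,0,0]
After op 13 (STO M2): stack=[10] mem=[48,0,13,0]
After op 14 (dup): stack=[10,10] mem=[48,0,13,0]

Answer: [10, 10]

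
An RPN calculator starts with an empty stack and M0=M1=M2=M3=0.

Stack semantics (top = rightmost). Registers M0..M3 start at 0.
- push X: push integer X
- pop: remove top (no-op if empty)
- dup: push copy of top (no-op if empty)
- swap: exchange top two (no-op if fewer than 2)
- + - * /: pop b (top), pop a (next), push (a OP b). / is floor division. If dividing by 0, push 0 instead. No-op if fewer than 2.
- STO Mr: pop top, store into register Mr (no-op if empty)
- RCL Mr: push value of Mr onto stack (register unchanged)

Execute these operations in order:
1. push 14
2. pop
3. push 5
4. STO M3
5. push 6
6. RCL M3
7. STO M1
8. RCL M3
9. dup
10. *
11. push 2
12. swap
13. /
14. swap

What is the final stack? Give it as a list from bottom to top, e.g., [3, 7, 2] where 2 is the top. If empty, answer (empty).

After op 1 (push 14): stack=[14] mem=[0,0,0,0]
After op 2 (pop): stack=[empty] mem=[0,0,0,0]
After op 3 (push 5): stack=[5] mem=[0,0,0,0]
After op 4 (STO M3): stack=[empty] mem=[0,0,0,5]
After op 5 (push 6): stack=[6] mem=[0,0,0,5]
After op 6 (RCL M3): stack=[6,5] mem=[0,0,0,5]
After op 7 (STO M1): stack=[6] mem=[0,5,0,5]
After op 8 (RCL M3): stack=[6,5] mem=[0,5,0,5]
After op 9 (dup): stack=[6,5,5] mem=[0,5,0,5]
After op 10 (*): stack=[6,25] mem=[0,5,0,5]
After op 11 (push 2): stack=[6,25,2] mem=[0,5,0,5]
After op 12 (swap): stack=[6,2,25] mem=[0,5,0,5]
After op 13 (/): stack=[6,0] mem=[0,5,0,5]
After op 14 (swap): stack=[0,6] mem=[0,5,0,5]

Answer: [0, 6]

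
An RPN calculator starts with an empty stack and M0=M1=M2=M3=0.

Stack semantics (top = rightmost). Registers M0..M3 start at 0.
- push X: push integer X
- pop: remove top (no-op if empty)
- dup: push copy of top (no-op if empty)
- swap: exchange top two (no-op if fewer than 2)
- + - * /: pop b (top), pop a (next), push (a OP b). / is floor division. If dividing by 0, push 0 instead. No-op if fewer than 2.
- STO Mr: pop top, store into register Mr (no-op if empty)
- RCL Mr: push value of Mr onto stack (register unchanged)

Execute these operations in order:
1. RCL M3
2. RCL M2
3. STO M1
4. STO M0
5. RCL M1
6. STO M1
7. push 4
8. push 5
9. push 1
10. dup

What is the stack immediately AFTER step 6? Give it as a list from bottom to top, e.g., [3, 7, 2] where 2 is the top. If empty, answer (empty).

After op 1 (RCL M3): stack=[0] mem=[0,0,0,0]
After op 2 (RCL M2): stack=[0,0] mem=[0,0,0,0]
After op 3 (STO M1): stack=[0] mem=[0,0,0,0]
After op 4 (STO M0): stack=[empty] mem=[0,0,0,0]
After op 5 (RCL M1): stack=[0] mem=[0,0,0,0]
After op 6 (STO M1): stack=[empty] mem=[0,0,0,0]

(empty)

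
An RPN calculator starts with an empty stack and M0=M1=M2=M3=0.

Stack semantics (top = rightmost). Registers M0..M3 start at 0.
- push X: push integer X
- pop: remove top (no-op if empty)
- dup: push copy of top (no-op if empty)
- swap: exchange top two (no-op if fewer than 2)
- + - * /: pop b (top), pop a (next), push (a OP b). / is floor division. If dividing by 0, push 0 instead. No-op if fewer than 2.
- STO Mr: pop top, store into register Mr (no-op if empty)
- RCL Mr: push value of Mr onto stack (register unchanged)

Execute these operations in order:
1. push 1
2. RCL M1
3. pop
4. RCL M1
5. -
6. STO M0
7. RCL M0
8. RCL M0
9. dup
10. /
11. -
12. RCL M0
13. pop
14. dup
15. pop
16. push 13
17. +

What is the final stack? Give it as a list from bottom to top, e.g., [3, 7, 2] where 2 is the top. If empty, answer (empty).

After op 1 (push 1): stack=[1] mem=[0,0,0,0]
After op 2 (RCL M1): stack=[1,0] mem=[0,0,0,0]
After op 3 (pop): stack=[1] mem=[0,0,0,0]
After op 4 (RCL M1): stack=[1,0] mem=[0,0,0,0]
After op 5 (-): stack=[1] mem=[0,0,0,0]
After op 6 (STO M0): stack=[empty] mem=[1,0,0,0]
After op 7 (RCL M0): stack=[1] mem=[1,0,0,0]
After op 8 (RCL M0): stack=[1,1] mem=[1,0,0,0]
After op 9 (dup): stack=[1,1,1] mem=[1,0,0,0]
After op 10 (/): stack=[1,1] mem=[1,0,0,0]
After op 11 (-): stack=[0] mem=[1,0,0,0]
After op 12 (RCL M0): stack=[0,1] mem=[1,0,0,0]
After op 13 (pop): stack=[0] mem=[1,0,0,0]
After op 14 (dup): stack=[0,0] mem=[1,0,0,0]
After op 15 (pop): stack=[0] mem=[1,0,0,0]
After op 16 (push 13): stack=[0,13] mem=[1,0,0,0]
After op 17 (+): stack=[13] mem=[1,0,0,0]

Answer: [13]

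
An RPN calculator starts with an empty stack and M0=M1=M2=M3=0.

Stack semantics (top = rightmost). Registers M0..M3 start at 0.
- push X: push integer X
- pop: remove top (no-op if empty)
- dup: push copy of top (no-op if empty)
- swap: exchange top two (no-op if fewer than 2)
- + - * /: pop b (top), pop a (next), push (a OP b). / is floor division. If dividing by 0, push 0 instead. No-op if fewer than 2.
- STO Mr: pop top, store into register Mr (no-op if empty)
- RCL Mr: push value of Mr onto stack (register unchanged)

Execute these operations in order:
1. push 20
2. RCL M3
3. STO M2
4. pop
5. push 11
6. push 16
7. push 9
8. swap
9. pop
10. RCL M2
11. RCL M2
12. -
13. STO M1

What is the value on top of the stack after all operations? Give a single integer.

Answer: 9

Derivation:
After op 1 (push 20): stack=[20] mem=[0,0,0,0]
After op 2 (RCL M3): stack=[20,0] mem=[0,0,0,0]
After op 3 (STO M2): stack=[20] mem=[0,0,0,0]
After op 4 (pop): stack=[empty] mem=[0,0,0,0]
After op 5 (push 11): stack=[11] mem=[0,0,0,0]
After op 6 (push 16): stack=[11,16] mem=[0,0,0,0]
After op 7 (push 9): stack=[11,16,9] mem=[0,0,0,0]
After op 8 (swap): stack=[11,9,16] mem=[0,0,0,0]
After op 9 (pop): stack=[11,9] mem=[0,0,0,0]
After op 10 (RCL M2): stack=[11,9,0] mem=[0,0,0,0]
After op 11 (RCL M2): stack=[11,9,0,0] mem=[0,0,0,0]
After op 12 (-): stack=[11,9,0] mem=[0,0,0,0]
After op 13 (STO M1): stack=[11,9] mem=[0,0,0,0]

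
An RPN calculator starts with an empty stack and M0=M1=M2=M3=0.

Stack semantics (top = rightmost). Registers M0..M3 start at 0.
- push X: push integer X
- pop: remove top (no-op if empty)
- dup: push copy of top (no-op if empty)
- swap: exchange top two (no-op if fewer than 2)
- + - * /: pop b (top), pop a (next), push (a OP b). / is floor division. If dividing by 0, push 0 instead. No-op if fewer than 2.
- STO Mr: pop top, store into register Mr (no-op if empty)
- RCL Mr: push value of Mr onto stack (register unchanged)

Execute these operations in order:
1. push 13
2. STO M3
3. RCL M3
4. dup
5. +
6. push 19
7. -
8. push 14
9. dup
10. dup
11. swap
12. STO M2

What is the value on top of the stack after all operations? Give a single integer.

After op 1 (push 13): stack=[13] mem=[0,0,0,0]
After op 2 (STO M3): stack=[empty] mem=[0,0,0,13]
After op 3 (RCL M3): stack=[13] mem=[0,0,0,13]
After op 4 (dup): stack=[13,13] mem=[0,0,0,13]
After op 5 (+): stack=[26] mem=[0,0,0,13]
After op 6 (push 19): stack=[26,19] mem=[0,0,0,13]
After op 7 (-): stack=[7] mem=[0,0,0,13]
After op 8 (push 14): stack=[7,14] mem=[0,0,0,13]
After op 9 (dup): stack=[7,14,14] mem=[0,0,0,13]
After op 10 (dup): stack=[7,14,14,14] mem=[0,0,0,13]
After op 11 (swap): stack=[7,14,14,14] mem=[0,0,0,13]
After op 12 (STO M2): stack=[7,14,14] mem=[0,0,14,13]

Answer: 14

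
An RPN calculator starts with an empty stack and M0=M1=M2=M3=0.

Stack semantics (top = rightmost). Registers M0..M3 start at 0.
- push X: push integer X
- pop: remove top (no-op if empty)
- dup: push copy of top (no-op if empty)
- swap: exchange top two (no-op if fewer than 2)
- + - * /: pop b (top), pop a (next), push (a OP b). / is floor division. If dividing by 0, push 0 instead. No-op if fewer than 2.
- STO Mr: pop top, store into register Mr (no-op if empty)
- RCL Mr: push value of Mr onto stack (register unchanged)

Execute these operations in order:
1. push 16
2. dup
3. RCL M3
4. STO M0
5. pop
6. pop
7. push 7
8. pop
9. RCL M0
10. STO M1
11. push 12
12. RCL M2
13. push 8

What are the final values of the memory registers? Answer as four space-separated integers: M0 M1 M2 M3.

After op 1 (push 16): stack=[16] mem=[0,0,0,0]
After op 2 (dup): stack=[16,16] mem=[0,0,0,0]
After op 3 (RCL M3): stack=[16,16,0] mem=[0,0,0,0]
After op 4 (STO M0): stack=[16,16] mem=[0,0,0,0]
After op 5 (pop): stack=[16] mem=[0,0,0,0]
After op 6 (pop): stack=[empty] mem=[0,0,0,0]
After op 7 (push 7): stack=[7] mem=[0,0,0,0]
After op 8 (pop): stack=[empty] mem=[0,0,0,0]
After op 9 (RCL M0): stack=[0] mem=[0,0,0,0]
After op 10 (STO M1): stack=[empty] mem=[0,0,0,0]
After op 11 (push 12): stack=[12] mem=[0,0,0,0]
After op 12 (RCL M2): stack=[12,0] mem=[0,0,0,0]
After op 13 (push 8): stack=[12,0,8] mem=[0,0,0,0]

Answer: 0 0 0 0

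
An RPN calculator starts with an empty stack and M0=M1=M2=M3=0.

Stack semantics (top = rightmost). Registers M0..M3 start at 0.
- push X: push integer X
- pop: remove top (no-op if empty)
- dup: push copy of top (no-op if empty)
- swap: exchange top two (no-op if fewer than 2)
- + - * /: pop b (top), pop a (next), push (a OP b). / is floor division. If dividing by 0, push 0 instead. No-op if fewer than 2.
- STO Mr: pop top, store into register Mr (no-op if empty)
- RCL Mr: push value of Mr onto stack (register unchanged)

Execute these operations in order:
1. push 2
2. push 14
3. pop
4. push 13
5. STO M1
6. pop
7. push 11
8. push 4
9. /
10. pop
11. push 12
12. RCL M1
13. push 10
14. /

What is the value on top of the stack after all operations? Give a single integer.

Answer: 1

Derivation:
After op 1 (push 2): stack=[2] mem=[0,0,0,0]
After op 2 (push 14): stack=[2,14] mem=[0,0,0,0]
After op 3 (pop): stack=[2] mem=[0,0,0,0]
After op 4 (push 13): stack=[2,13] mem=[0,0,0,0]
After op 5 (STO M1): stack=[2] mem=[0,13,0,0]
After op 6 (pop): stack=[empty] mem=[0,13,0,0]
After op 7 (push 11): stack=[11] mem=[0,13,0,0]
After op 8 (push 4): stack=[11,4] mem=[0,13,0,0]
After op 9 (/): stack=[2] mem=[0,13,0,0]
After op 10 (pop): stack=[empty] mem=[0,13,0,0]
After op 11 (push 12): stack=[12] mem=[0,13,0,0]
After op 12 (RCL M1): stack=[12,13] mem=[0,13,0,0]
After op 13 (push 10): stack=[12,13,10] mem=[0,13,0,0]
After op 14 (/): stack=[12,1] mem=[0,13,0,0]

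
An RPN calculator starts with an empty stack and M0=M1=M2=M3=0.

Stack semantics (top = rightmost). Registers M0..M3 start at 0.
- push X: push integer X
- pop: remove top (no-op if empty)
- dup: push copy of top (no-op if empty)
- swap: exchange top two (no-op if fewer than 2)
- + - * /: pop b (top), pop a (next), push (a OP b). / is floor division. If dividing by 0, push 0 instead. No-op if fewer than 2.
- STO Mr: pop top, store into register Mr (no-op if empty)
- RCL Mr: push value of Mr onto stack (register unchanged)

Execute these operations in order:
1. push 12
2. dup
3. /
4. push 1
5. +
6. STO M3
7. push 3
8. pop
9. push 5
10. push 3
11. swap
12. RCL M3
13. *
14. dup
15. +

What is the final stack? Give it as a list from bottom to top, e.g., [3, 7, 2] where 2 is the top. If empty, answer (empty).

After op 1 (push 12): stack=[12] mem=[0,0,0,0]
After op 2 (dup): stack=[12,12] mem=[0,0,0,0]
After op 3 (/): stack=[1] mem=[0,0,0,0]
After op 4 (push 1): stack=[1,1] mem=[0,0,0,0]
After op 5 (+): stack=[2] mem=[0,0,0,0]
After op 6 (STO M3): stack=[empty] mem=[0,0,0,2]
After op 7 (push 3): stack=[3] mem=[0,0,0,2]
After op 8 (pop): stack=[empty] mem=[0,0,0,2]
After op 9 (push 5): stack=[5] mem=[0,0,0,2]
After op 10 (push 3): stack=[5,3] mem=[0,0,0,2]
After op 11 (swap): stack=[3,5] mem=[0,0,0,2]
After op 12 (RCL M3): stack=[3,5,2] mem=[0,0,0,2]
After op 13 (*): stack=[3,10] mem=[0,0,0,2]
After op 14 (dup): stack=[3,10,10] mem=[0,0,0,2]
After op 15 (+): stack=[3,20] mem=[0,0,0,2]

Answer: [3, 20]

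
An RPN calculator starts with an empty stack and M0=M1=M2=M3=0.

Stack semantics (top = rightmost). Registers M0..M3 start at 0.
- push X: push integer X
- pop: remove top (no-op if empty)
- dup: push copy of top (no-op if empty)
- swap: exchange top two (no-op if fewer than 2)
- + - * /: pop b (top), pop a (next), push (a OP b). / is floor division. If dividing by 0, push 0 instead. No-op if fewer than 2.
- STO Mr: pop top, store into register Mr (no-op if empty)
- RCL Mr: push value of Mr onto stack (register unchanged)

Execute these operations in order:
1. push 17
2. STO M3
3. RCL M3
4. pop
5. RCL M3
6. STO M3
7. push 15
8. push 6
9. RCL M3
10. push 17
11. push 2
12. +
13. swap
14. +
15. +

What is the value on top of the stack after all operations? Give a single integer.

Answer: 42

Derivation:
After op 1 (push 17): stack=[17] mem=[0,0,0,0]
After op 2 (STO M3): stack=[empty] mem=[0,0,0,17]
After op 3 (RCL M3): stack=[17] mem=[0,0,0,17]
After op 4 (pop): stack=[empty] mem=[0,0,0,17]
After op 5 (RCL M3): stack=[17] mem=[0,0,0,17]
After op 6 (STO M3): stack=[empty] mem=[0,0,0,17]
After op 7 (push 15): stack=[15] mem=[0,0,0,17]
After op 8 (push 6): stack=[15,6] mem=[0,0,0,17]
After op 9 (RCL M3): stack=[15,6,17] mem=[0,0,0,17]
After op 10 (push 17): stack=[15,6,17,17] mem=[0,0,0,17]
After op 11 (push 2): stack=[15,6,17,17,2] mem=[0,0,0,17]
After op 12 (+): stack=[15,6,17,19] mem=[0,0,0,17]
After op 13 (swap): stack=[15,6,19,17] mem=[0,0,0,17]
After op 14 (+): stack=[15,6,36] mem=[0,0,0,17]
After op 15 (+): stack=[15,42] mem=[0,0,0,17]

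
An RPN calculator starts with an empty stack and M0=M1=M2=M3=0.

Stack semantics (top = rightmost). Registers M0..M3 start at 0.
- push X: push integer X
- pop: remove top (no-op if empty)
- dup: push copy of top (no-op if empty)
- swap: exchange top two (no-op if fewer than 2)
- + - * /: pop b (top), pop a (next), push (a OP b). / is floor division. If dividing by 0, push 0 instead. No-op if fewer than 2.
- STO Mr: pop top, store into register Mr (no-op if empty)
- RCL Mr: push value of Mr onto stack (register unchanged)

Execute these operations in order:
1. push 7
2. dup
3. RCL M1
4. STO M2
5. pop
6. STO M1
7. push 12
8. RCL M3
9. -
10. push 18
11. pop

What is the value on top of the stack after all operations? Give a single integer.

Answer: 12

Derivation:
After op 1 (push 7): stack=[7] mem=[0,0,0,0]
After op 2 (dup): stack=[7,7] mem=[0,0,0,0]
After op 3 (RCL M1): stack=[7,7,0] mem=[0,0,0,0]
After op 4 (STO M2): stack=[7,7] mem=[0,0,0,0]
After op 5 (pop): stack=[7] mem=[0,0,0,0]
After op 6 (STO M1): stack=[empty] mem=[0,7,0,0]
After op 7 (push 12): stack=[12] mem=[0,7,0,0]
After op 8 (RCL M3): stack=[12,0] mem=[0,7,0,0]
After op 9 (-): stack=[12] mem=[0,7,0,0]
After op 10 (push 18): stack=[12,18] mem=[0,7,0,0]
After op 11 (pop): stack=[12] mem=[0,7,0,0]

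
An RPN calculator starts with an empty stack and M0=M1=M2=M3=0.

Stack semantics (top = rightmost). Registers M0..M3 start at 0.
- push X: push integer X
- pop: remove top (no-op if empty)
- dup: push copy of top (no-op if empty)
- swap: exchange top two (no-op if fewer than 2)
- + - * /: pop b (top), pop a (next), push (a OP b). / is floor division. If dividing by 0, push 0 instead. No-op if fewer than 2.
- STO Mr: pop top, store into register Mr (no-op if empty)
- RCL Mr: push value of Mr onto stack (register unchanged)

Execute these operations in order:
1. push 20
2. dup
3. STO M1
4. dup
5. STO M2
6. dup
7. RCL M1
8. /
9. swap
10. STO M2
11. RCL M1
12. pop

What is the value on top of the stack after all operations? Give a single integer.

After op 1 (push 20): stack=[20] mem=[0,0,0,0]
After op 2 (dup): stack=[20,20] mem=[0,0,0,0]
After op 3 (STO M1): stack=[20] mem=[0,20,0,0]
After op 4 (dup): stack=[20,20] mem=[0,20,0,0]
After op 5 (STO M2): stack=[20] mem=[0,20,20,0]
After op 6 (dup): stack=[20,20] mem=[0,20,20,0]
After op 7 (RCL M1): stack=[20,20,20] mem=[0,20,20,0]
After op 8 (/): stack=[20,1] mem=[0,20,20,0]
After op 9 (swap): stack=[1,20] mem=[0,20,20,0]
After op 10 (STO M2): stack=[1] mem=[0,20,20,0]
After op 11 (RCL M1): stack=[1,20] mem=[0,20,20,0]
After op 12 (pop): stack=[1] mem=[0,20,20,0]

Answer: 1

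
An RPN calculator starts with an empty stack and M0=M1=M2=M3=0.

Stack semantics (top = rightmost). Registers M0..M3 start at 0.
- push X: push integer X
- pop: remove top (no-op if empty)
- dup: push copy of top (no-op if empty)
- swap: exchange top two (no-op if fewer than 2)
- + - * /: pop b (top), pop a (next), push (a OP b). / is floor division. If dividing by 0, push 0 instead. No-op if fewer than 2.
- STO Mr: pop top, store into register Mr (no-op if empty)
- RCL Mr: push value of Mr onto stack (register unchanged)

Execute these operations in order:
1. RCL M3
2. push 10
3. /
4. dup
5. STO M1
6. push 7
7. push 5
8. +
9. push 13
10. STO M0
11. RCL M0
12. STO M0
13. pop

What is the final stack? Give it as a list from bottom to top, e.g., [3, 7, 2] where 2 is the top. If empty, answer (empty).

Answer: [0]

Derivation:
After op 1 (RCL M3): stack=[0] mem=[0,0,0,0]
After op 2 (push 10): stack=[0,10] mem=[0,0,0,0]
After op 3 (/): stack=[0] mem=[0,0,0,0]
After op 4 (dup): stack=[0,0] mem=[0,0,0,0]
After op 5 (STO M1): stack=[0] mem=[0,0,0,0]
After op 6 (push 7): stack=[0,7] mem=[0,0,0,0]
After op 7 (push 5): stack=[0,7,5] mem=[0,0,0,0]
After op 8 (+): stack=[0,12] mem=[0,0,0,0]
After op 9 (push 13): stack=[0,12,13] mem=[0,0,0,0]
After op 10 (STO M0): stack=[0,12] mem=[13,0,0,0]
After op 11 (RCL M0): stack=[0,12,13] mem=[13,0,0,0]
After op 12 (STO M0): stack=[0,12] mem=[13,0,0,0]
After op 13 (pop): stack=[0] mem=[13,0,0,0]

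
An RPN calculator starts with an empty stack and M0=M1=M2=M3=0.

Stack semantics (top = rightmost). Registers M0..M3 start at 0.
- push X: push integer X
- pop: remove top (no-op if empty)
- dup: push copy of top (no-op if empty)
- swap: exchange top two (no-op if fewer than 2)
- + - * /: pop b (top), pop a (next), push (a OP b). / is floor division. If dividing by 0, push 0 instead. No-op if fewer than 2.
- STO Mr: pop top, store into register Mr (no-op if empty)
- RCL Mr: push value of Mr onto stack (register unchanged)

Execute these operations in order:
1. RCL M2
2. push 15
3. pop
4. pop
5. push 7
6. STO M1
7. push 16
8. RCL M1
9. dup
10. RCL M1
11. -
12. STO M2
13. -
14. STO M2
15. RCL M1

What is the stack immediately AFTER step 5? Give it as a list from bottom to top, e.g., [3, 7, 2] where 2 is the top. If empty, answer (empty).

After op 1 (RCL M2): stack=[0] mem=[0,0,0,0]
After op 2 (push 15): stack=[0,15] mem=[0,0,0,0]
After op 3 (pop): stack=[0] mem=[0,0,0,0]
After op 4 (pop): stack=[empty] mem=[0,0,0,0]
After op 5 (push 7): stack=[7] mem=[0,0,0,0]

[7]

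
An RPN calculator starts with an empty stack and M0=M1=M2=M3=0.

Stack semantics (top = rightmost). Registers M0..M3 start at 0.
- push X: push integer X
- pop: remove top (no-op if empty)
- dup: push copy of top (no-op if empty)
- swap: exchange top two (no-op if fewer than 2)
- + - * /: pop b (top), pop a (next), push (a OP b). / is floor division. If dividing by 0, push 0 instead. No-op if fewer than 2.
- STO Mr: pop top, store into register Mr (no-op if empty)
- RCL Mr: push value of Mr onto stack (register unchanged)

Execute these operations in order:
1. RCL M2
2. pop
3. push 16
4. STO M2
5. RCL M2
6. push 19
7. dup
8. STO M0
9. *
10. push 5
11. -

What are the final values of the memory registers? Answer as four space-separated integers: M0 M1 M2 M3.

Answer: 19 0 16 0

Derivation:
After op 1 (RCL M2): stack=[0] mem=[0,0,0,0]
After op 2 (pop): stack=[empty] mem=[0,0,0,0]
After op 3 (push 16): stack=[16] mem=[0,0,0,0]
After op 4 (STO M2): stack=[empty] mem=[0,0,16,0]
After op 5 (RCL M2): stack=[16] mem=[0,0,16,0]
After op 6 (push 19): stack=[16,19] mem=[0,0,16,0]
After op 7 (dup): stack=[16,19,19] mem=[0,0,16,0]
After op 8 (STO M0): stack=[16,19] mem=[19,0,16,0]
After op 9 (*): stack=[304] mem=[19,0,16,0]
After op 10 (push 5): stack=[304,5] mem=[19,0,16,0]
After op 11 (-): stack=[299] mem=[19,0,16,0]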